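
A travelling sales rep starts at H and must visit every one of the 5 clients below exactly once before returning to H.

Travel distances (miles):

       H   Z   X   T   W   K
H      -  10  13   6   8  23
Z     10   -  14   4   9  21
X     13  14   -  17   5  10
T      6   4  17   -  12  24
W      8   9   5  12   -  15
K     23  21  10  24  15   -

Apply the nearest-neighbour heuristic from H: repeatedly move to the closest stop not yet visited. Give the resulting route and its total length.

57 miles along H → T → Z → W → X → K → H.

H → [T:6 / W:8 / Z:10 / X:13 / K:23] → T (6)
T → [Z:4 / W:12 / X:17 / K:24] → Z (4)
Z → [W:9 / X:14 / K:21] → W (9)
W → [X:5 / K:15] → X (5)
X → [K:10] → K (10)
Return K→H: 23.
Total = 6 + 4 + 9 + 5 + 10 + 23 = 57.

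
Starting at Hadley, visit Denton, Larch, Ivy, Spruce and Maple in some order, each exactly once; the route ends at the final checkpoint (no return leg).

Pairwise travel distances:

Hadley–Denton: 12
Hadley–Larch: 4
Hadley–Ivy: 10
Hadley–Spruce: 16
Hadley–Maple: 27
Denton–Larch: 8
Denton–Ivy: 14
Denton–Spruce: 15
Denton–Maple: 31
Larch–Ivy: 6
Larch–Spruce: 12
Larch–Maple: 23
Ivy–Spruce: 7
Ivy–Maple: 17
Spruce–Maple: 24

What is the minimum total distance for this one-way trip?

Minimum one-way distance = 51.

There are 5! = 120 possible orderings.
Hadley→Denton→Larch→Ivy→Spruce→Maple: 12+8+6+7+24 = 57
Hadley→Denton→Larch→Ivy→Maple→Spruce: 12+8+6+17+24 = 67
Hadley→Denton→Larch→Spruce→Ivy→Maple: 12+8+12+7+17 = 56
Hadley→Denton→Larch→Spruce→Maple→Ivy: 12+8+12+24+17 = 73
Hadley→Denton→Larch→Maple→Ivy→Spruce: 12+8+23+17+7 = 67
Hadley→Denton→Larch→Maple→Spruce→Ivy: 12+8+23+24+7 = 74
Hadley→Denton→Ivy→Larch→Spruce→Maple: 12+14+6+12+24 = 68
Hadley→Denton→Ivy→Larch→Maple→Spruce: 12+14+6+23+24 = 79
Hadley→Denton→Ivy→Spruce→Larch→Maple: 12+14+7+12+23 = 68
Hadley→Denton→Ivy→Spruce→Maple→Larch: 12+14+7+24+23 = 80
Hadley→Denton→Ivy→Maple→Larch→Spruce: 12+14+17+23+12 = 78
Hadley→Denton→Ivy→Maple→Spruce→Larch: 12+14+17+24+12 = 79
Hadley→Denton→Spruce→Larch→Ivy→Maple: 12+15+12+6+17 = 62
Hadley→Denton→Spruce→Larch→Maple→Ivy: 12+15+12+23+17 = 79
… (106 more)
Hadley→Larch→Denton→Spruce→Ivy→Maple: 4+8+15+7+17 = 51  ← best
The minimum is 51.
One shortest path: Hadley → Larch → Denton → Spruce → Ivy → Maple.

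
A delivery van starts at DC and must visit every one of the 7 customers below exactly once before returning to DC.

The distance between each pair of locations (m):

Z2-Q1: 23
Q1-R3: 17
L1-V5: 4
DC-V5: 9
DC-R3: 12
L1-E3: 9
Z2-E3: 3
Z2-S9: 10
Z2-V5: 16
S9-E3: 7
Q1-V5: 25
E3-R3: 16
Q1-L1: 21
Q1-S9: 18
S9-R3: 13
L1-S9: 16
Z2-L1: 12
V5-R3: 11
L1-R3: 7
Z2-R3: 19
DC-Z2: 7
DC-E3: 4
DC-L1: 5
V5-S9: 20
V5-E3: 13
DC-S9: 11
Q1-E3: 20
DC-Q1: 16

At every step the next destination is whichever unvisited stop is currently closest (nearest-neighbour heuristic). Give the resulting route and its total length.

DC → [E3:4 / L1:5 / Z2:7 / V5:9 / S9:11 / R3:12 / Q1:16] → E3 (4)
E3 → [Z2:3 / S9:7 / L1:9 / V5:13 / R3:16 / Q1:20] → Z2 (3)
Z2 → [S9:10 / L1:12 / V5:16 / R3:19 / Q1:23] → S9 (10)
S9 → [R3:13 / L1:16 / Q1:18 / V5:20] → R3 (13)
R3 → [L1:7 / V5:11 / Q1:17] → L1 (7)
L1 → [V5:4 / Q1:21] → V5 (4)
V5 → [Q1:25] → Q1 (25)
Return Q1→DC: 16.
Total = 4 + 3 + 10 + 13 + 7 + 4 + 25 + 16 = 82.

Total distance 82 m via the nearest-neighbour route DC → E3 → Z2 → S9 → R3 → L1 → V5 → Q1 → DC.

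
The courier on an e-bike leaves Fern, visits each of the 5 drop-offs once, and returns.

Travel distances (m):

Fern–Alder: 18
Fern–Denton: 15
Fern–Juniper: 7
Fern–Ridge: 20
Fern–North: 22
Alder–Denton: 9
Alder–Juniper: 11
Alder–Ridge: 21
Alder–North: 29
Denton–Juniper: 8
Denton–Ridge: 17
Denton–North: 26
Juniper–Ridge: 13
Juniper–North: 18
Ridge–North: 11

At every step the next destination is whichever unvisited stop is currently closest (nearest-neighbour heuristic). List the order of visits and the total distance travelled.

Nearest-neighbour total = 78 m; route Fern → Juniper → Denton → Alder → Ridge → North → Fern.

From Fern: distances to unvisited — Juniper=7, Denton=15, Alder=18, Ridge=20, North=22. Nearest is Juniper (7).
From Juniper: distances to unvisited — Denton=8, Alder=11, Ridge=13, North=18. Nearest is Denton (8).
From Denton: distances to unvisited — Alder=9, Ridge=17, North=26. Nearest is Alder (9).
From Alder: distances to unvisited — Ridge=21, North=29. Nearest is Ridge (21).
From Ridge: distances to unvisited — North=11. Nearest is North (11).
Return North→Fern: 22.
Total = 7 + 8 + 9 + 21 + 11 + 22 = 78.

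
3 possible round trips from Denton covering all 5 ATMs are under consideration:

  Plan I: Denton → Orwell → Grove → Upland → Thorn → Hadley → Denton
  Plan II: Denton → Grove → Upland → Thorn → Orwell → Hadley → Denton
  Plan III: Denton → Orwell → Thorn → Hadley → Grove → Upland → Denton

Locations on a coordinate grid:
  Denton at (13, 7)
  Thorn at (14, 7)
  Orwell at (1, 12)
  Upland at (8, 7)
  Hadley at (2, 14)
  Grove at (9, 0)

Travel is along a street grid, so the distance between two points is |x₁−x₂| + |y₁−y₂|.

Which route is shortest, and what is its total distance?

64 — Plan II is the shortest.

Plan I: 17 + 20 + 8 + 6 + 19 + 18 = 88
Plan II: 11 + 8 + 6 + 18 + 3 + 18 = 64
Plan III: 17 + 18 + 19 + 21 + 8 + 5 = 88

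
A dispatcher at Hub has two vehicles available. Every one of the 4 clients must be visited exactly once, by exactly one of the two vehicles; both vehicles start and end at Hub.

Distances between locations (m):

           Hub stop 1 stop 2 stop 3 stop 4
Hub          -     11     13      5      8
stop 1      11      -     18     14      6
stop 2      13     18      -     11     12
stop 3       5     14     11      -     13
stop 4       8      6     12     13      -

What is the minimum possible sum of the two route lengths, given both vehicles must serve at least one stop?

There are 2^3 − 1 = 7 ways to divide the 4 stops into two non-empty groups. For each, the best each vehicle can do is its own shortest tour through its group:
  {stop 1} + {stop 2, stop 3, stop 4}: 22 + 36 = 58
  {stop 2} + {stop 1, stop 3, stop 4}: 26 + 33 = 59
  {stop 1, stop 2} + {stop 3, stop 4}: 42 + 26 = 68
  {stop 3} + {stop 1, stop 2, stop 4}: 10 + 42 = 52
  {stop 1, stop 3} + {stop 2, stop 4}: 30 + 33 = 63
  {stop 2, stop 3} + {stop 1, stop 4}: 29 + 25 = 54
  … (7 splits in total)
Best: vehicle 1 Hub → stop 3 → Hub = 10; vehicle 2 Hub → stop 1 → stop 4 → stop 2 → Hub = 42; combined 52.

52 m — the smallest possible combined total.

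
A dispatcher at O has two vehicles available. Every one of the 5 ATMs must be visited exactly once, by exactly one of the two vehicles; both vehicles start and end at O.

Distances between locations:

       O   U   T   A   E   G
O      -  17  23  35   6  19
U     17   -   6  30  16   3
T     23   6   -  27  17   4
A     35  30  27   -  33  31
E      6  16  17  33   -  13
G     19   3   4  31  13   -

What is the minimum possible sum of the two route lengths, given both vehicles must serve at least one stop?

There are 2^4 − 1 = 15 ways to divide the 5 stops into two non-empty groups. For each, the best each vehicle can do is its own shortest tour through its group:
  {U} + {T, A, E, G}: 34 + 85 = 119
  {T} + {U, A, E, G}: 46 + 87 = 133
  {U, T} + {A, E, G}: 46 + 85 = 131
  {A} + {U, T, E, G}: 70 + 46 = 116
  {U, A} + {T, E, G}: 82 + 46 = 128
  {T, A} + {U, E, G}: 85 + 39 = 124
  … (15 splits in total)
  {E} + {U, T, A, G}: 12 + 86 = 98  ← best
Best: vehicle 1 O → E → O = 12; vehicle 2 O → U → G → T → A → O = 86; combined 98.

98 — the smallest possible combined total.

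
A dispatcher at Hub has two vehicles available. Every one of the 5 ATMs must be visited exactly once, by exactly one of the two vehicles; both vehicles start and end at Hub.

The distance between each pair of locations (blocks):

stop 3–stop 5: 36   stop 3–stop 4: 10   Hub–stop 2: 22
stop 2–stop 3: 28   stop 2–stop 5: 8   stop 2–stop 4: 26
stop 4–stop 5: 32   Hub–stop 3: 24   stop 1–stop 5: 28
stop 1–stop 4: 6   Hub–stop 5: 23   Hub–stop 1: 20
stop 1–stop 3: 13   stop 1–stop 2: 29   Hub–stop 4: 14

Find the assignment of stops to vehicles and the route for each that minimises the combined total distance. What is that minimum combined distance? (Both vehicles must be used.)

There are 2^4 − 1 = 15 ways to divide the 5 stops into two non-empty groups. For each, the best each vehicle can do is its own shortest tour through its group:
  {stop 1} + {stop 2, stop 3, stop 4, stop 5}: 40 + 83 = 123
  {stop 2} + {stop 1, stop 3, stop 4, stop 5}: 44 + 88 = 132
  {stop 1, stop 2} + {stop 3, stop 4, stop 5}: 71 + 83 = 154
  {stop 3} + {stop 1, stop 2, stop 4, stop 5}: 48 + 78 = 126
  {stop 1, stop 3} + {stop 2, stop 4, stop 5}: 57 + 71 = 128
  {stop 2, stop 3} + {stop 1, stop 4, stop 5}: 74 + 71 = 145
  … (15 splits in total)
  {stop 1, stop 3, stop 4} + {stop 2, stop 5}: 57 + 53 = 110  ← best
Best: vehicle 1 Hub → stop 1 → stop 3 → stop 4 → Hub = 57; vehicle 2 Hub → stop 2 → stop 5 → Hub = 53; combined 110.

110 blocks — the smallest possible combined total.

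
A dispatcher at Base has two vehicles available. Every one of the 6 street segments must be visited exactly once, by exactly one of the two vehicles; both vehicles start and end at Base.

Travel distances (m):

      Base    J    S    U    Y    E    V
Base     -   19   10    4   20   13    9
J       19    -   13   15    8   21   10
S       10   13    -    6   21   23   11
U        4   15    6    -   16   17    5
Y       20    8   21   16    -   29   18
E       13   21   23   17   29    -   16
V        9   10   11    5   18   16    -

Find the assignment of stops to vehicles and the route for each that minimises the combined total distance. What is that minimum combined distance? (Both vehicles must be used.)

Check every non-empty split of the stops between the two vehicles; for each half take its own optimal tour:
  {J} + {S, U, Y, E, V}: 38 + 78 = 116
  {S} + {J, U, Y, E, V}: 20 + 67 = 87
  {J, S} + {U, Y, E, V}: 42 + 67 = 109
  {U} + {J, S, Y, E, V}: 8 + 78 = 86
  {J, U} + {S, Y, E, V}: 38 + 78 = 116
  {S, U} + {J, Y, E, V}: 20 + 67 = 87
  … (31 splits in total)
  {E} + {J, S, U, Y, V}: 26 + 58 = 84  ← best
Best: vehicle 1 Base → E → Base = 26; vehicle 2 Base → S → J → Y → V → U → Base = 58; combined 84.

Minimum combined distance: 84 m.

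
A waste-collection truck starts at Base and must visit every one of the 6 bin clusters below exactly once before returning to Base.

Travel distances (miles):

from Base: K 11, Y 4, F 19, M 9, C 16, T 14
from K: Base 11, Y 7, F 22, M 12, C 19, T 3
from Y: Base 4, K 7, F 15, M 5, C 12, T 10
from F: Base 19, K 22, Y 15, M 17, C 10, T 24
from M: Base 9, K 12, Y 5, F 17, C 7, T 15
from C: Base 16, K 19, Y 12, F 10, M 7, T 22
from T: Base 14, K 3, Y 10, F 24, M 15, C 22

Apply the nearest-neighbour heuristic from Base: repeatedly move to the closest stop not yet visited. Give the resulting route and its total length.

65 miles along Base → Y → M → C → F → K → T → Base.

From Base: distances to unvisited — Y=4, M=9, K=11, T=14, C=16, F=19. Nearest is Y (4).
From Y: distances to unvisited — M=5, K=7, T=10, C=12, F=15. Nearest is M (5).
From M: distances to unvisited — C=7, K=12, T=15, F=17. Nearest is C (7).
From C: distances to unvisited — F=10, K=19, T=22. Nearest is F (10).
From F: distances to unvisited — K=22, T=24. Nearest is K (22).
From K: distances to unvisited — T=3. Nearest is T (3).
Return T→Base: 14.
Total = 4 + 5 + 7 + 10 + 22 + 3 + 14 = 65.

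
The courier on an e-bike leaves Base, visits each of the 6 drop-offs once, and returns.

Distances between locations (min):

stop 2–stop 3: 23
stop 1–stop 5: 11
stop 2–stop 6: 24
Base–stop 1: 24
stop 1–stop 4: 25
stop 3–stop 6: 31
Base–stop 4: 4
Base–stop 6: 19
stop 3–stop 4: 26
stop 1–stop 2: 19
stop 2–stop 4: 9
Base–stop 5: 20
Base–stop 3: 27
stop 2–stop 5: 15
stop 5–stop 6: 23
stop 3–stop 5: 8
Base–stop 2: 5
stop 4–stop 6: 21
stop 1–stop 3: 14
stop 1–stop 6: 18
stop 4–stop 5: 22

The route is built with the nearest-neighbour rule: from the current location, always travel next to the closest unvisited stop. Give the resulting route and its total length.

At Base the remaining stops are stop 4 4, stop 2 5, stop 6 19, stop 5 20, stop 1 24, stop 3 27; go to stop 4.
At stop 4 the remaining stops are stop 2 9, stop 6 21, stop 5 22, stop 1 25, stop 3 26; go to stop 2.
At stop 2 the remaining stops are stop 5 15, stop 1 19, stop 3 23, stop 6 24; go to stop 5.
At stop 5 the remaining stops are stop 3 8, stop 1 11, stop 6 23; go to stop 3.
At stop 3 the remaining stops are stop 1 14, stop 6 31; go to stop 1.
At stop 1 the remaining stops are stop 6 18; go to stop 6.
Return stop 6→Base: 19.
Total = 4 + 9 + 15 + 8 + 14 + 18 + 19 = 87.

Total distance 87 min via the nearest-neighbour route Base → stop 4 → stop 2 → stop 5 → stop 3 → stop 1 → stop 6 → Base.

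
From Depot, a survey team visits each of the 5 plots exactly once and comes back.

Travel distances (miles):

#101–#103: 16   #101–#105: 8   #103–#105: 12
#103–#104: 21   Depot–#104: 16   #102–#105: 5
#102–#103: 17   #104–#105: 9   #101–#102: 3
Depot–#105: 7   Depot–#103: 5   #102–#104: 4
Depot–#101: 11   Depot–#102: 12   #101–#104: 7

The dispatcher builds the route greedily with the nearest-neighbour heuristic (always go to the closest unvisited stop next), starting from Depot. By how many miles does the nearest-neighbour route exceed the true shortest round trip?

4 miles longer than the optimal tour.

From Depot: #103=5, #105=7, #101=11, #102=12, #104=16 → choose #103 (5).
From #103: #105=12, #101=16, #102=17, #104=21 → choose #105 (12).
From #105: #102=5, #101=8, #104=9 → choose #102 (5).
From #102: #101=3, #104=4 → choose #101 (3).
From #101: #104=7 → choose #104 (7).
NN route Depot → #103 → #105 → #102 → #101 → #104 → Depot costs 48.
Optimal: Depot → #101 → #102 → #104 → #105 → #103 → Depot costs 44 (by enumerating all 60 distinct tours).
Excess = 48 − 44 = 4.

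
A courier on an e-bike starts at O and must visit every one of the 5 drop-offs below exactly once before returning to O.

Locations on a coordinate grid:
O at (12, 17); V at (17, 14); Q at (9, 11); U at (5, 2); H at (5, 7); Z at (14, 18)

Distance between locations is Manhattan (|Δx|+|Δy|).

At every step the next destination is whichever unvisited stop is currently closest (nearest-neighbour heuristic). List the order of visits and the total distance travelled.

From O: distances to unvisited — Z=3, V=8, Q=9, H=17, U=22. Nearest is Z (3).
From Z: distances to unvisited — V=7, Q=12, H=20, U=25. Nearest is V (7).
From V: distances to unvisited — Q=11, H=19, U=24. Nearest is Q (11).
From Q: distances to unvisited — H=8, U=13. Nearest is H (8).
From H: distances to unvisited — U=5. Nearest is U (5).
Return U→O: 22.
Total = 3 + 7 + 11 + 8 + 5 + 22 = 56.

56 along O → Z → V → Q → H → U → O.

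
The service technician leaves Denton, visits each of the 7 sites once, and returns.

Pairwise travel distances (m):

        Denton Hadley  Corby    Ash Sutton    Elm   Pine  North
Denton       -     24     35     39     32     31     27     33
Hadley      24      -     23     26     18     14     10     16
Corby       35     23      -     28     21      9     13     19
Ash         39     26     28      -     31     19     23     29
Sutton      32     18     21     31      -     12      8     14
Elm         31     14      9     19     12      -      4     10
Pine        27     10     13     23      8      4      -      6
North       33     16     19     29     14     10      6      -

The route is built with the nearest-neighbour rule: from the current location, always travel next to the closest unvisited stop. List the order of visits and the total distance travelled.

150 m along Denton → Hadley → Pine → Elm → Corby → North → Sutton → Ash → Denton.

Denton → [Hadley:24 / Pine:27 / Elm:31 / Sutton:32 / North:33 / Corby:35 / Ash:39] → Hadley (24)
Hadley → [Pine:10 / Elm:14 / North:16 / Sutton:18 / Corby:23 / Ash:26] → Pine (10)
Pine → [Elm:4 / North:6 / Sutton:8 / Corby:13 / Ash:23] → Elm (4)
Elm → [Corby:9 / North:10 / Sutton:12 / Ash:19] → Corby (9)
Corby → [North:19 / Sutton:21 / Ash:28] → North (19)
North → [Sutton:14 / Ash:29] → Sutton (14)
Sutton → [Ash:31] → Ash (31)
Return Ash→Denton: 39.
Total = 24 + 10 + 4 + 9 + 19 + 14 + 31 + 39 = 150.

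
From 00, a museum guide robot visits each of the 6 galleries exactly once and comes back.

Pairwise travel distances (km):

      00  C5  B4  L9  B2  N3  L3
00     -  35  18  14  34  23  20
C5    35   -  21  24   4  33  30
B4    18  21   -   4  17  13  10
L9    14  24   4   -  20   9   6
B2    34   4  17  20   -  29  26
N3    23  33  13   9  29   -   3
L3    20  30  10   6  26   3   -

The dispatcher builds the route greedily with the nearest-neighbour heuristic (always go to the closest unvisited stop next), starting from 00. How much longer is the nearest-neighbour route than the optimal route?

The nearest-neighbour route is 7 km longer than optimal.

00: L9=14, B4=18, L3=20, N3=23, B2=34, C5=35 ⇒ L9
L9: B4=4, L3=6, N3=9, B2=20, C5=24 ⇒ B4
B4: L3=10, N3=13, B2=17, C5=21 ⇒ L3
L3: N3=3, B2=26, C5=30 ⇒ N3
N3: B2=29, C5=33 ⇒ B2
B2: C5=4 ⇒ C5
NN route 00 → L9 → B4 → L3 → N3 → B2 → C5 → 00 costs 99.
Optimal: 00 → C5 → B2 → B4 → L9 → N3 → L3 → 00 costs 92 (by enumerating all 360 distinct tours).
Excess = 99 − 92 = 7.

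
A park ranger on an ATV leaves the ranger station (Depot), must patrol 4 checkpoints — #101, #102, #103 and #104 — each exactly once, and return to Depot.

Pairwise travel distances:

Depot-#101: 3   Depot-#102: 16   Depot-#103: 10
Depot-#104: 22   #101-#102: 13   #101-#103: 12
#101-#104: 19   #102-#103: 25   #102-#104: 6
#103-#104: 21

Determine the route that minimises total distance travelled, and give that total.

53 — the shortest possible round trip.

There are 12 distinct closed tours to check (reversals are equivalent).
Depot-#101-#102-#103-#104-Depot: 3+13+25+21+22 = 84
Depot-#101-#102-#104-#103-Depot: 3+13+6+21+10 = 53
Depot-#101-#103-#102-#104-Depot: 3+12+25+6+22 = 68
Depot-#101-#103-#104-#102-Depot: 3+12+21+6+16 = 58
Depot-#101-#104-#102-#103-Depot: 3+19+6+25+10 = 63
Depot-#101-#104-#103-#102-Depot: 3+19+21+25+16 = 84
Depot-#102-#101-#103-#104-Depot: 16+13+12+21+22 = 84
Depot-#102-#101-#104-#103-Depot: 16+13+19+21+10 = 79
Depot-#102-#103-#101-#104-Depot: 16+25+12+19+22 = 94
Depot-#102-#104-#101-#103-Depot: 16+6+19+12+10 = 63
Depot-#103-#101-#102-#104-Depot: 10+12+13+6+22 = 63
Depot-#103-#102-#101-#104-Depot: 10+25+13+19+22 = 89
The minimum is 53.
One optimal route: Depot → #101 → #102 → #104 → #103 → Depot (or its reverse).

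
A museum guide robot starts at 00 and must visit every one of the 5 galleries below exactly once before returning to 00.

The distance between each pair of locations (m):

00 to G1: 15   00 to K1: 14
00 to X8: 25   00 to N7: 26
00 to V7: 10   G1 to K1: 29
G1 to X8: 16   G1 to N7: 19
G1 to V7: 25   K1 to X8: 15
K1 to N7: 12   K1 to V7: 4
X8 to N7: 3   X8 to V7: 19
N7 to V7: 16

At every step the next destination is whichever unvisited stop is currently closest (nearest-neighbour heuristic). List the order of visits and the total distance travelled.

From 00: distances to unvisited — V7=10, K1=14, G1=15, X8=25, N7=26. Nearest is V7 (10).
From V7: distances to unvisited — K1=4, N7=16, X8=19, G1=25. Nearest is K1 (4).
From K1: distances to unvisited — N7=12, X8=15, G1=29. Nearest is N7 (12).
From N7: distances to unvisited — X8=3, G1=19. Nearest is X8 (3).
From X8: distances to unvisited — G1=16. Nearest is G1 (16).
Return G1→00: 15.
Total = 10 + 4 + 12 + 3 + 16 + 15 = 60.

Nearest-neighbour total = 60 m; route 00 → V7 → K1 → N7 → X8 → G1 → 00.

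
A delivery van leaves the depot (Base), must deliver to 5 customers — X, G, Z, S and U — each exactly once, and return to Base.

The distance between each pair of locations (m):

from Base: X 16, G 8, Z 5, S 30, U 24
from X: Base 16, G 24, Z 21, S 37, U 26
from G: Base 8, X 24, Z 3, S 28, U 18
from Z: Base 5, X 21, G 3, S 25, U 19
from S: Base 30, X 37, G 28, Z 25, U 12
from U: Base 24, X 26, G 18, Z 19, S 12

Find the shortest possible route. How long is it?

Base - X - G - Z - S - U - Base: 16+24+3+25+12+24 = 104
Base - X - G - Z - U - S - Base: 16+24+3+19+12+30 = 104
Base - X - G - S - Z - U - Base: 16+24+28+25+19+24 = 136
Base - X - G - S - U - Z - Base: 16+24+28+12+19+5 = 104
Base - X - G - U - Z - S - Base: 16+24+18+19+25+30 = 132
Base - X - G - U - S - Z - Base: 16+24+18+12+25+5 = 100
Base - X - Z - G - S - U - Base: 16+21+3+28+12+24 = 104
Base - X - Z - G - U - S - Base: 16+21+3+18+12+30 = 100
Base - X - Z - S - G - U - Base: 16+21+25+28+18+24 = 132
Base - X - Z - S - U - G - Base: 16+21+25+12+18+8 = 100
Base - X - Z - U - G - S - Base: 16+21+19+18+28+30 = 132
Base - X - Z - U - S - G - Base: 16+21+19+12+28+8 = 104
Base - X - S - G - Z - U - Base: 16+37+28+3+19+24 = 127
Base - X - S - G - U - Z - Base: 16+37+28+18+19+5 = 123
… (46 more)
Base - X - U - S - G - Z - Base: 16+26+12+28+3+5 = 90  ← best
The minimum is 90.
One optimal route: Base → X → U → S → G → Z → Base (or its reverse).

Minimum total distance: 90 m.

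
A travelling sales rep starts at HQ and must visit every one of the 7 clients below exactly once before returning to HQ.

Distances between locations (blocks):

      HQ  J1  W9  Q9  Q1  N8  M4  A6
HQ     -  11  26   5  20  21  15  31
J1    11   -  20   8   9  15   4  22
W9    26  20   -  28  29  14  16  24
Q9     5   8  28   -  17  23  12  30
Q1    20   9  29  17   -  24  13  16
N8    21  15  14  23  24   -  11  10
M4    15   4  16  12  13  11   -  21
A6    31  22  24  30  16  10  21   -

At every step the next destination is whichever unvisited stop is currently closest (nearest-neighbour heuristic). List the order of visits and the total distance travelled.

Nearest-neighbour total = 109 blocks; route HQ → Q9 → J1 → M4 → N8 → A6 → Q1 → W9 → HQ.

HQ → [Q9:5 / J1:11 / M4:15 / Q1:20 / N8:21 / W9:26 / A6:31] → Q9 (5)
Q9 → [J1:8 / M4:12 / Q1:17 / N8:23 / W9:28 / A6:30] → J1 (8)
J1 → [M4:4 / Q1:9 / N8:15 / W9:20 / A6:22] → M4 (4)
M4 → [N8:11 / Q1:13 / W9:16 / A6:21] → N8 (11)
N8 → [A6:10 / W9:14 / Q1:24] → A6 (10)
A6 → [Q1:16 / W9:24] → Q1 (16)
Q1 → [W9:29] → W9 (29)
Return W9→HQ: 26.
Total = 5 + 8 + 4 + 11 + 10 + 16 + 29 + 26 = 109.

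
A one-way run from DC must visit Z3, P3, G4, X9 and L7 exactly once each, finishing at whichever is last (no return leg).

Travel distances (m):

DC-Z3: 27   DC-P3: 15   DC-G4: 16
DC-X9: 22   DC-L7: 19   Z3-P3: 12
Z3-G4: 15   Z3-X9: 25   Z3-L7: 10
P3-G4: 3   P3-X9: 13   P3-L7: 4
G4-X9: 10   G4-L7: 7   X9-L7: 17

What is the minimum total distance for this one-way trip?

Shortest open route: 49 m.

There are 5! = 120 possible orderings.
DC → Z3 → P3 → G4 → X9 → L7: 27+12+3+10+17 = 69
DC → Z3 → P3 → G4 → L7 → X9: 27+12+3+7+17 = 66
DC → Z3 → P3 → X9 → G4 → L7: 27+12+13+10+7 = 69
DC → Z3 → P3 → X9 → L7 → G4: 27+12+13+17+7 = 76
DC → Z3 → P3 → L7 → G4 → X9: 27+12+4+7+10 = 60
DC → Z3 → P3 → L7 → X9 → G4: 27+12+4+17+10 = 70
DC → Z3 → G4 → P3 → X9 → L7: 27+15+3+13+17 = 75
DC → Z3 → G4 → P3 → L7 → X9: 27+15+3+4+17 = 66
DC → Z3 → G4 → X9 → P3 → L7: 27+15+10+13+4 = 69
DC → Z3 → G4 → X9 → L7 → P3: 27+15+10+17+4 = 73
DC → Z3 → G4 → L7 → P3 → X9: 27+15+7+4+13 = 66
DC → Z3 → G4 → L7 → X9 → P3: 27+15+7+17+13 = 79
DC → Z3 → X9 → P3 → G4 → L7: 27+25+13+3+7 = 75
DC → Z3 → X9 → P3 → L7 → G4: 27+25+13+4+7 = 76
… (106 more)
DC → X9 → G4 → P3 → L7 → Z3: 22+10+3+4+10 = 49  ← best
The minimum is 49.
One shortest path: DC → X9 → G4 → P3 → L7 → Z3.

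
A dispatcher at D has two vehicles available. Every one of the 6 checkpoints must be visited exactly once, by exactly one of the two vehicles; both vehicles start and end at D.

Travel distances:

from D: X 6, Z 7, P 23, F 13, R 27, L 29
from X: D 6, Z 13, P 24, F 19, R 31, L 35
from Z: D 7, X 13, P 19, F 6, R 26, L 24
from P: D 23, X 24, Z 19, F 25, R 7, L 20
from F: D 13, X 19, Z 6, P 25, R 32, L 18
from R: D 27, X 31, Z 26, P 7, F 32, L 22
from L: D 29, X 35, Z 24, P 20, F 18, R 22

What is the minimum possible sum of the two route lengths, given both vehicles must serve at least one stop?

Try each way of splitting the stops between the two vehicles (each non-empty) and, for each split, find the best tour for each vehicle:
  {X} + {Z, P, F, R, L}: 12 + 83 = 95
  {Z} + {X, P, F, R, L}: 14 + 90 = 104
  {X, Z} + {P, F, R, L}: 26 + 83 = 109
  {P} + {X, Z, F, R, L}: 46 + 90 = 136
  {X, P} + {Z, F, R, L}: 53 + 80 = 133
  {Z, P} + {X, F, R, L}: 49 + 90 = 139
  … (31 splits in total)
Best: vehicle 1 D → X → D = 12; vehicle 2 D → Z → F → L → R → P → D = 83; combined 95.

Minimum combined distance: 95.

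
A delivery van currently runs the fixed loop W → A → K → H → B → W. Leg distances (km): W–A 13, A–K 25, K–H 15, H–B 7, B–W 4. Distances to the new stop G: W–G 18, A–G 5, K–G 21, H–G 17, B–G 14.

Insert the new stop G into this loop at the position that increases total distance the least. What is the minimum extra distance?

Minimum extra distance: 1 km, inserting G between A and K.

Insertion cost between consecutive stops i–j is d(i,G) + d(G,j) − d(i,j):
  between W and A: 18 + 5 − 13 = 10
  between A and K: 5 + 21 − 25 = 1
  between K and H: 21 + 17 − 15 = 23
  between H and B: 17 + 14 − 7 = 24
  between B and W: 14 + 18 − 4 = 28
Cheapest insertion is between A and K, adding 1.
New total = 64 + 1 = 65.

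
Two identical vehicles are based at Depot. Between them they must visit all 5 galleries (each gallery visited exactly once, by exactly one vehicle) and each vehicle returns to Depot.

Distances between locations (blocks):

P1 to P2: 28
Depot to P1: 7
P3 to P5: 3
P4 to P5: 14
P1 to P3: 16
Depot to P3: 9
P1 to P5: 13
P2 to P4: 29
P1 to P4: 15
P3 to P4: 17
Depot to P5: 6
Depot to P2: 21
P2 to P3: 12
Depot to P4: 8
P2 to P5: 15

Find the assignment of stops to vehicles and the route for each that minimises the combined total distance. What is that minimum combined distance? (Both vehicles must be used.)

72 blocks — the smallest possible combined total.

There are 2^4 − 1 = 15 ways to divide the 5 stops into two non-empty groups. For each, the best each vehicle can do is its own shortest tour through its group:
  {P1} + {P2, P3, P4, P5}: 14 + 58 = 72
  {P2} + {P1, P3, P4, P5}: 42 + 48 = 90
  {P1, P2} + {P3, P4, P5}: 56 + 34 = 90
  {P3} + {P1, P2, P4, P5}: 18 + 72 = 90
  {P1, P3} + {P2, P4, P5}: 32 + 58 = 90
  {P2, P3} + {P1, P4, P5}: 42 + 42 = 84
  … (15 splits in total)
Best: vehicle 1 Depot → P1 → Depot = 14; vehicle 2 Depot → P2 → P3 → P5 → P4 → Depot = 58; combined 72.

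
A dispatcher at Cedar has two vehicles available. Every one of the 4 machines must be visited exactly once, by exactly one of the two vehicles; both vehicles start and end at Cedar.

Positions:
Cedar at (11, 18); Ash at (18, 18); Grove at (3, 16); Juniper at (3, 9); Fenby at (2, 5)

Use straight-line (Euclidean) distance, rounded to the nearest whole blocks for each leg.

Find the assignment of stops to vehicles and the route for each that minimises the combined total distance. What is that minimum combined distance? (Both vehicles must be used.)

49 blocks — the smallest possible combined total.

Check every non-empty split of the stops between the two vehicles; for each half take its own optimal tour:
  {Ash} + {Grove, Juniper, Fenby}: 14 + 35 = 49
  {Grove} + {Ash, Juniper, Fenby}: 16 + 44 = 60
  {Ash, Grove} + {Juniper, Fenby}: 30 + 32 = 62
  {Juniper} + {Ash, Grove, Fenby}: 24 + 47 = 71
  {Ash, Juniper} + {Grove, Fenby}: 36 + 35 = 71
  {Grove, Juniper} + {Ash, Fenby}: 27 + 44 = 71
  … (7 splits in total)
Best: vehicle 1 Cedar → Ash → Cedar = 14; vehicle 2 Cedar → Grove → Juniper → Fenby → Cedar = 35; combined 49.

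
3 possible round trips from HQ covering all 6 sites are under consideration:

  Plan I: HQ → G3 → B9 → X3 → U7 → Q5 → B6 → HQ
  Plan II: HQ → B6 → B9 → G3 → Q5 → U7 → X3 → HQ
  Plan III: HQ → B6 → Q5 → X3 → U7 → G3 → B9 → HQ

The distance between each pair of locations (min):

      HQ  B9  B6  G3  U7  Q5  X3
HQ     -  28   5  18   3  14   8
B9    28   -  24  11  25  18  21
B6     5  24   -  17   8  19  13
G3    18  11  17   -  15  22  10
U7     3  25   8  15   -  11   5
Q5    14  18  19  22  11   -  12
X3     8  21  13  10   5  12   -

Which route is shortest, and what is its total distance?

Shortest is Plan II, total 86 min.

Plan I: 18 + 11 + 21 + 5 + 11 + 19 + 5 = 90
Plan II: 5 + 24 + 11 + 22 + 11 + 5 + 8 = 86
Plan III: 5 + 19 + 12 + 5 + 15 + 11 + 28 = 95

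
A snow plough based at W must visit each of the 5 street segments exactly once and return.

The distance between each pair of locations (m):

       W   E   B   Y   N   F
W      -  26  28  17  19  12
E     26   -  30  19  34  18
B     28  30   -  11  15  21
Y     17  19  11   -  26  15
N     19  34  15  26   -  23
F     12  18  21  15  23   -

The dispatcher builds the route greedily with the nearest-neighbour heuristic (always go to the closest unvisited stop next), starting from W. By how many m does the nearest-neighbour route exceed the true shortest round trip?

19 m longer than the optimal tour.

From W: F=12, Y=17, N=19, E=26, B=28 → choose F (12).
From F: Y=15, E=18, B=21, N=23 → choose Y (15).
From Y: B=11, E=19, N=26 → choose B (11).
From B: N=15, E=30 → choose N (15).
From N: E=34 → choose E (34).
NN route W → F → Y → B → N → E → W costs 113.
Optimal: W → N → B → Y → E → F → W costs 94 (by enumerating all 60 distinct tours).
Excess = 113 − 94 = 19.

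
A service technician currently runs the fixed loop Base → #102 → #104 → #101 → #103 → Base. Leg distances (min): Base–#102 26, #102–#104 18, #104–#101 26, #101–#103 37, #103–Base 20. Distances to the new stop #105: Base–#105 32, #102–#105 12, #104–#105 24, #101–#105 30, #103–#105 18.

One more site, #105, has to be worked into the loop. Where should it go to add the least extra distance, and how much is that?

Insertion cost between consecutive stops i–j is d(i,#105) + d(#105,j) − d(i,j):
  between Base and #102: 32 + 12 − 26 = 18
  between #102 and #104: 12 + 24 − 18 = 18
  between #104 and #101: 24 + 30 − 26 = 28
  between #101 and #103: 30 + 18 − 37 = 11
  between #103 and Base: 18 + 32 − 20 = 30
Cheapest insertion is between #101 and #103, adding 11.
New total = 127 + 11 = 138.

Adding 11 min by placing #105 on the #101–#103 leg.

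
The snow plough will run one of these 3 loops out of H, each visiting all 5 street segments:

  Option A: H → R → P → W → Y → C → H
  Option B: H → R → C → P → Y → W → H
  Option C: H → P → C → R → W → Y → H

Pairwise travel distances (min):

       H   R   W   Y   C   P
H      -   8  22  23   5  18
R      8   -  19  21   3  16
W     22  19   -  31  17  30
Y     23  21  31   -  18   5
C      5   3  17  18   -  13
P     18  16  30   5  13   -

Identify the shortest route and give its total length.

Option A: 8 + 16 + 30 + 31 + 18 + 5 = 108
Option B: 8 + 3 + 13 + 5 + 31 + 22 = 82
Option C: 18 + 13 + 3 + 19 + 31 + 23 = 107

82 min — Option B is the shortest.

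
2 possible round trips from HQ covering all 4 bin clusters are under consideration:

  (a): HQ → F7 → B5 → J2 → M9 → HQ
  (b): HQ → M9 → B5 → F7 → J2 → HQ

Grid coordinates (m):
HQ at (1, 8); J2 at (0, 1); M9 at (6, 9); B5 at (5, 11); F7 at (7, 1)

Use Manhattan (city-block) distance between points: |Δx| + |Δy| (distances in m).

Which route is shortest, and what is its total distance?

(a): 13 + 12 + 15 + 14 + 6 = 60
(b): 6 + 3 + 12 + 7 + 8 = 36

36 m — (b) is the shortest.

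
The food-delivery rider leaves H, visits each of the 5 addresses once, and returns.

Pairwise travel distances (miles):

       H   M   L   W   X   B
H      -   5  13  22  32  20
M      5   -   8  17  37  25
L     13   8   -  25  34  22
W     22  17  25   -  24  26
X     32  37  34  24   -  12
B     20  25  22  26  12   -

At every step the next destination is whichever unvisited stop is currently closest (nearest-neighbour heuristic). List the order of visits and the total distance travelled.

Total distance 93 miles via the nearest-neighbour route H → M → L → B → X → W → H.

From H: distances to unvisited — M=5, L=13, B=20, W=22, X=32. Nearest is M (5).
From M: distances to unvisited — L=8, W=17, B=25, X=37. Nearest is L (8).
From L: distances to unvisited — B=22, W=25, X=34. Nearest is B (22).
From B: distances to unvisited — X=12, W=26. Nearest is X (12).
From X: distances to unvisited — W=24. Nearest is W (24).
Return W→H: 22.
Total = 5 + 8 + 22 + 12 + 24 + 22 = 93.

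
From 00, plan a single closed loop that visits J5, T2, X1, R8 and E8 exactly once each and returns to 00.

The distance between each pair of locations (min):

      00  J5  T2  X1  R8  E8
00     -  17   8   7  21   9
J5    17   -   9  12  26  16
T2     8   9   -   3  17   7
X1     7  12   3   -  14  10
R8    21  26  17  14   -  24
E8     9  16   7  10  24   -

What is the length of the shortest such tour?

With 5 stops there are 5!/2 = 60 distinct round trips (a route and its reverse cost the same).
00→J5→T2→X1→R8→E8→00: 17+9+3+14+24+9 = 76
00→J5→T2→X1→E8→R8→00: 17+9+3+10+24+21 = 84
00→J5→T2→R8→X1→E8→00: 17+9+17+14+10+9 = 76
00→J5→T2→R8→E8→X1→00: 17+9+17+24+10+7 = 84
00→J5→T2→E8→X1→R8→00: 17+9+7+10+14+21 = 78
00→J5→T2→E8→R8→X1→00: 17+9+7+24+14+7 = 78
00→J5→X1→T2→R8→E8→00: 17+12+3+17+24+9 = 82
00→J5→X1→T2→E8→R8→00: 17+12+3+7+24+21 = 84
00→J5→X1→R8→T2→E8→00: 17+12+14+17+7+9 = 76
00→J5→X1→R8→E8→T2→00: 17+12+14+24+7+8 = 82
00→J5→X1→E8→T2→R8→00: 17+12+10+7+17+21 = 84
00→J5→X1→E8→R8→T2→00: 17+12+10+24+17+8 = 88
00→J5→R8→T2→X1→E8→00: 17+26+17+3+10+9 = 82
00→J5→R8→T2→E8→X1→00: 17+26+17+7+10+7 = 84
… (46 more)
00→X1→R8→J5→T2→E8→00: 7+14+26+9+7+9 = 72  ← best
The minimum is 72.
One optimal route: 00 → X1 → R8 → J5 → T2 → E8 → 00 (or its reverse).

Minimum total distance: 72 min.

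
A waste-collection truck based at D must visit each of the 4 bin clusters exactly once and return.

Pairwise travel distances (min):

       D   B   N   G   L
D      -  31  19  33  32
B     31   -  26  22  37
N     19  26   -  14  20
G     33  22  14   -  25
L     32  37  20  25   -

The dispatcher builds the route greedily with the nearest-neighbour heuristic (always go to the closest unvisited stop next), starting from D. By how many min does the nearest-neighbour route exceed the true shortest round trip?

7 min longer than the optimal tour.

From D: N=19, B=31, L=32, G=33 → choose N (19).
From N: G=14, L=20, B=26 → choose G (14).
From G: B=22, L=25 → choose B (22).
From B: L=37 → choose L (37).
NN route D → N → G → B → L → D costs 124.
Optimal: D → B → G → L → N → D costs 117 (by enumerating all 12 distinct tours).
Excess = 124 − 117 = 7.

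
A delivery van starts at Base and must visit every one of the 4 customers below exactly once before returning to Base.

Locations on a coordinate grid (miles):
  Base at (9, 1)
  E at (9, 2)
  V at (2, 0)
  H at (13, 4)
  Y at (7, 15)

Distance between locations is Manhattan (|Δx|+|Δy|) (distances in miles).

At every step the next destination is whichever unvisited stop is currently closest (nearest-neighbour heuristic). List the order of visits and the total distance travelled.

From Base: distances to unvisited — E=1, H=7, V=8, Y=16. Nearest is E (1).
From E: distances to unvisited — H=6, V=9, Y=15. Nearest is H (6).
From H: distances to unvisited — V=15, Y=17. Nearest is V (15).
From V: distances to unvisited — Y=20. Nearest is Y (20).
Return Y→Base: 16.
Total = 1 + 6 + 15 + 20 + 16 = 58.

Total distance 58 miles via the nearest-neighbour route Base → E → H → V → Y → Base.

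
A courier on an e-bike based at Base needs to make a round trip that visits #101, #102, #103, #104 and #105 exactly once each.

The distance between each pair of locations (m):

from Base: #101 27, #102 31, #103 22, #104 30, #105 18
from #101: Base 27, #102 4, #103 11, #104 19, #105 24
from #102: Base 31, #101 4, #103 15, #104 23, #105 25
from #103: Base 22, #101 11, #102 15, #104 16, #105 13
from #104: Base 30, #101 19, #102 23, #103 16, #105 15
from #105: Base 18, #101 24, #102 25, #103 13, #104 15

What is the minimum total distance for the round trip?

With 5 stops there are 5!/2 = 60 distinct round trips (a route and its reverse cost the same).
Base-#101-#102-#103-#104-#105-Base: 27+4+15+16+15+18 = 95
Base-#101-#102-#103-#105-#104-Base: 27+4+15+13+15+30 = 104
Base-#101-#102-#104-#103-#105-Base: 27+4+23+16+13+18 = 101
Base-#101-#102-#104-#105-#103-Base: 27+4+23+15+13+22 = 104
Base-#101-#102-#105-#103-#104-Base: 27+4+25+13+16+30 = 115
Base-#101-#102-#105-#104-#103-Base: 27+4+25+15+16+22 = 109
Base-#101-#103-#102-#104-#105-Base: 27+11+15+23+15+18 = 109
Base-#101-#103-#102-#105-#104-Base: 27+11+15+25+15+30 = 123
Base-#101-#103-#104-#102-#105-Base: 27+11+16+23+25+18 = 120
Base-#101-#103-#104-#105-#102-Base: 27+11+16+15+25+31 = 125
Base-#101-#103-#105-#102-#104-Base: 27+11+13+25+23+30 = 129
Base-#101-#103-#105-#104-#102-Base: 27+11+13+15+23+31 = 120
Base-#101-#104-#102-#103-#105-Base: 27+19+23+15+13+18 = 115
Base-#101-#104-#102-#105-#103-Base: 27+19+23+25+13+22 = 129
… (46 more)
Base-#103-#101-#102-#104-#105-Base: 22+11+4+23+15+18 = 93  ← best
The minimum is 93.
One optimal route: Base → #103 → #101 → #102 → #104 → #105 → Base (or its reverse).

93 m — the shortest possible round trip.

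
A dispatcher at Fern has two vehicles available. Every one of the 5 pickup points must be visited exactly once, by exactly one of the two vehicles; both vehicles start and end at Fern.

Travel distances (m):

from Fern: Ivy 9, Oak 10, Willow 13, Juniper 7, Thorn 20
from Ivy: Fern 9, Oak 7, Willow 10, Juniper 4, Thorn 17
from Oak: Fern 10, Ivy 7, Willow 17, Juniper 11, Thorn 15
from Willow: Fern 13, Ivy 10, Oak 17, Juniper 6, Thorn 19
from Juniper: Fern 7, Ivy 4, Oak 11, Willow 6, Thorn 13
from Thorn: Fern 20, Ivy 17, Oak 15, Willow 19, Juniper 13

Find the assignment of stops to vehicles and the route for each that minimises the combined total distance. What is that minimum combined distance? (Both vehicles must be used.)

Minimum combined distance: 75 m.

Try each way of splitting the stops between the two vehicles (each non-empty) and, for each split, find the best tour for each vehicle:
  {Ivy} + {Oak, Willow, Juniper, Thorn}: 18 + 57 = 75
  {Oak} + {Ivy, Willow, Juniper, Thorn}: 20 + 58 = 78
  {Ivy, Oak} + {Willow, Juniper, Thorn}: 26 + 52 = 78
  {Willow} + {Ivy, Oak, Juniper, Thorn}: 26 + 51 = 77
  {Ivy, Willow} + {Oak, Juniper, Thorn}: 32 + 45 = 77
  {Oak, Willow} + {Ivy, Juniper, Thorn}: 40 + 46 = 86
  … (15 splits in total)
Best: vehicle 1 Fern → Ivy → Fern = 18; vehicle 2 Fern → Oak → Thorn → Willow → Juniper → Fern = 57; combined 75.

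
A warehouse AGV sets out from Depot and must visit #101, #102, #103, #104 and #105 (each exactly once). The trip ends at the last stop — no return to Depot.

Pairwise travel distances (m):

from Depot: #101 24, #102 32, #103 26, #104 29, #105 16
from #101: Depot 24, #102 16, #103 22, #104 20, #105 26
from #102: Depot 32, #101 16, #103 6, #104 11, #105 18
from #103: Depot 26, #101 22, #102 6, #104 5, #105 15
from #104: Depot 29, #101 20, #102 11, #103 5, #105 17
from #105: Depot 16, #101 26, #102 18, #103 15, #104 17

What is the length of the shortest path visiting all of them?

There are 5! = 120 possible orderings.
Depot→#101→#102→#103→#104→#105: 24+16+6+5+17 = 68
Depot→#101→#102→#103→#105→#104: 24+16+6+15+17 = 78
Depot→#101→#102→#104→#103→#105: 24+16+11+5+15 = 71
Depot→#101→#102→#104→#105→#103: 24+16+11+17+15 = 83
Depot→#101→#102→#105→#103→#104: 24+16+18+15+5 = 78
Depot→#101→#102→#105→#104→#103: 24+16+18+17+5 = 80
Depot→#101→#103→#102→#104→#105: 24+22+6+11+17 = 80
Depot→#101→#103→#102→#105→#104: 24+22+6+18+17 = 87
Depot→#101→#103→#104→#102→#105: 24+22+5+11+18 = 80
Depot→#101→#103→#104→#105→#102: 24+22+5+17+18 = 86
Depot→#101→#103→#105→#102→#104: 24+22+15+18+11 = 90
Depot→#101→#103→#105→#104→#102: 24+22+15+17+11 = 89
Depot→#101→#104→#102→#103→#105: 24+20+11+6+15 = 76
Depot→#101→#104→#102→#105→#103: 24+20+11+18+15 = 88
… (106 more)
Depot→#105→#104→#103→#102→#101: 16+17+5+6+16 = 60  ← best
The minimum is 60.
One shortest path: Depot → #105 → #104 → #103 → #102 → #101.

Minimum one-way distance = 60 m.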